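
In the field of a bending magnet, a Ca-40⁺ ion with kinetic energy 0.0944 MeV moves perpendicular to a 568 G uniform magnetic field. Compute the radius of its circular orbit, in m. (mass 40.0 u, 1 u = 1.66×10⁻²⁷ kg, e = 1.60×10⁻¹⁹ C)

r ≈ 4.93 m

Convert the energy: K = 0.0944 MeV = 1.51×10^-14 J.
v = √(2K/m) = √(2·1.51×10^-14/6.64×10^-26) = 6.74×10^5 m/s.
r = mv/(qB) = (6.64×10^-26)(6.74×10^5) / [(1×1.60×10^-19)(0.0568)] = 4.93 m.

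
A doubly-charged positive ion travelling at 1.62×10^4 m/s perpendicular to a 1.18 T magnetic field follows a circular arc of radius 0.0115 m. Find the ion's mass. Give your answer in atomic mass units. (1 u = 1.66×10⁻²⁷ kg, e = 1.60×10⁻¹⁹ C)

qvB = mv²/r ⇒ m = qBr/v.
m = (2×1.60×10^-19)(1.18)(0.0115) / (1.62×10^4) = 2.68×10^-25 kg = 161 u.

m ≈ 161 u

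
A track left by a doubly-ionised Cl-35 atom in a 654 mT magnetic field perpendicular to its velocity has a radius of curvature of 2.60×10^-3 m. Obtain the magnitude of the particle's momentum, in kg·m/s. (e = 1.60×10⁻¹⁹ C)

p ≈ 5.44×10^-22 kg·m/s

Since qvB = mv²/r, the momentum p = mv = qBr.
p = (2×1.60×10^-19)(0.654)(2.60×10^-3) = 5.44×10^-22 kg·m/s.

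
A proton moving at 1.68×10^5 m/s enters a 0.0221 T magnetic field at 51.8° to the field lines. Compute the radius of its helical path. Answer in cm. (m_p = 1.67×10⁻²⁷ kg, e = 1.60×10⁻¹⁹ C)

r ≈ 6.24 cm

Only the perpendicular component v⊥ = v sin51.8° = 1.32×10^5 m/s is bent by the field.
r = m v⊥ /(qB) = (1.67×10^-27)(1.32×10^5) / [(1×1.60×10^-19)(0.0221)] = 0.0624 m.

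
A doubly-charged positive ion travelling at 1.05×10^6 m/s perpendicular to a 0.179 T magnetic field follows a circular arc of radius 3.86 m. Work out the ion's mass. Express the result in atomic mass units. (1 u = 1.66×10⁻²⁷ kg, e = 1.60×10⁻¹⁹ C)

qvB = mv²/r ⇒ m = qBr/v.
m = (2×1.60×10^-19)(0.179)(3.86) / (1.05×10^6) = 2.11×10^-25 kg = 127 u.

m ≈ 127 u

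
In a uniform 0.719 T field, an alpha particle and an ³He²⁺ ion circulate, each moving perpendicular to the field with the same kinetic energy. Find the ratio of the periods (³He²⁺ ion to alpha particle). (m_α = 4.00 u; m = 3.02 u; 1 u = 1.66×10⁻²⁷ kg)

ratio ≈ 0.755

T = 2πm/(qB) is independent of speed, so T₂/T₁ = (m₂/q₂)/(m₁/q₁).
T_{³He²⁺ ion}/T_{alpha particle} = (5.01×10^-27/2e) / (6.64×10^-27/2e) = 0.755.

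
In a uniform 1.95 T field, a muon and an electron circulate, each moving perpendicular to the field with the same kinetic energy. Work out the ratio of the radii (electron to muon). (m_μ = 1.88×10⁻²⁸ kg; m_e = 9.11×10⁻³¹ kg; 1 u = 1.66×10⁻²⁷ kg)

ratio ≈ 0.0696

r = √(2mK)/(qB) ⇒ at equal K, r ∝ √m/q.
r_{electron}/r_{muon} = 0.0696.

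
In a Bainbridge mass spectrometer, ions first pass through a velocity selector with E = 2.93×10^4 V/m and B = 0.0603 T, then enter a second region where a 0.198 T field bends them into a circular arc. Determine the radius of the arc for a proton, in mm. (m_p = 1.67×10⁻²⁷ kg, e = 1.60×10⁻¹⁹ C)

The selector passes v = E/B = 2.93×10^4/0.0603 = 4.86×10^5 m/s.
In the deflection region, r = mv/(qB₂) = (1.67×10^-27)(4.86×10^5) / [(1×1.60×10^-19)(0.198)] = 0.0256 m.

r ≈ 25.6 mm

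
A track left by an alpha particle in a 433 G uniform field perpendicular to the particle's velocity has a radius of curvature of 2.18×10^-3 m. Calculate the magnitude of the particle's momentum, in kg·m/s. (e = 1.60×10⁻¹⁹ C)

p ≈ 3.02×10^-23 kg·m/s

Since qvB = mv²/r, the momentum p = mv = qBr.
p = (2×1.60×10^-19)(0.0433)(2.18×10^-3) = 3.02×10^-23 kg·m/s.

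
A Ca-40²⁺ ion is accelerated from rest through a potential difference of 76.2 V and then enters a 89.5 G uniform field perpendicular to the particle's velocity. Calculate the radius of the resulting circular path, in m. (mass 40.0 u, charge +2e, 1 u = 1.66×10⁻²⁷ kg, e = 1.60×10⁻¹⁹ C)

The kinetic energy gained is K = qV = (2×1.60×10^-19)(76.2) = 2.44×10^-17 J.
v = √(2K/m) = 2.71×10^4 m/s.
r = mv/(qB) = (6.64×10^-26)(2.71×10^4) / [(2×1.60×10^-19)(8.95×10^-3)] = 0.628 m.

r ≈ 0.628 m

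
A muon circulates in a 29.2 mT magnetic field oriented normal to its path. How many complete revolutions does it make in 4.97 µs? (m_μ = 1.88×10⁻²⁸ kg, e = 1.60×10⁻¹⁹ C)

N = 19

T = 2πm/(qB) = 2π(1.88×10^-28) / [(1×1.60×10^-19)(0.0292)] = 2.5283×10^-7 s.
N = t/T = 4.97×10^-6 / 2.5283×10^-7 ≈ 19.66, so 19 complete revolutions.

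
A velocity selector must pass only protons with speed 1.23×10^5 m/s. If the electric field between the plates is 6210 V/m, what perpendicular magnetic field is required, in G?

qE = qvB ⇒ B = E/v = (6210) / (1.23×10^5) = 0.0505 T.

B ≈ 505 G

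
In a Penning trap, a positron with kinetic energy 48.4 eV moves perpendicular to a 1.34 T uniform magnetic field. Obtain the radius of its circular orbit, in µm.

r ≈ 17.5 µm

Convert the energy: K = 48.4 eV = 7.74×10^-18 J.
v = √(2K/m) = √(2·7.74×10^-18/9.11×10^-31) = 4.12×10^6 m/s.
r = mv/(qB) = (9.11×10^-31)(4.12×10^6) / [(1×1.60×10^-19)(1.34)] = 1.75×10^-5 m.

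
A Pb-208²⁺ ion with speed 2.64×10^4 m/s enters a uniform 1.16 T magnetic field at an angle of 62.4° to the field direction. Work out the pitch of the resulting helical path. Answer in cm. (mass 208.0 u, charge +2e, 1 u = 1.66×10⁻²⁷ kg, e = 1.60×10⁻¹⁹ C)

pitch ≈ 7.15 cm

The velocity component along B is v∥ = v cos62.4° = 1.22×10^4 m/s.
The cyclotron period T = 2πm/(qB) = 5.84×10^-6 s is set by m, q, B alone.
Pitch = v∥·T = (1.22×10^4)(5.84×10^-6) = 0.0715 m.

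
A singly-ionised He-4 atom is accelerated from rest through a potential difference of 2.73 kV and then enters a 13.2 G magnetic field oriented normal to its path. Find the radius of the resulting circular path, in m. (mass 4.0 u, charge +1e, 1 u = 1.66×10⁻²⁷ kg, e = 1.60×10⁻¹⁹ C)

r ≈ 11.4 m

The kinetic energy gained is K = qV = (1×1.60×10^-19)(2730) = 4.37×10^-16 J.
v = √(2K/m) = 3.63×10^5 m/s.
r = mv/(qB) = (6.64×10^-27)(3.63×10^5) / [(1×1.60×10^-19)(1.32×10^-3)] = 11.4 m.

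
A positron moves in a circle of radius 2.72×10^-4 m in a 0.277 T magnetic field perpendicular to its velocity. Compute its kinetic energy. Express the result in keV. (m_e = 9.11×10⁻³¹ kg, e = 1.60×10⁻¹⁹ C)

K ≈ 0.499 keV

v = qBr/m = (1×1.60×10^-19)(0.277)(2.72×10^-4) / (9.11×10^-31) = 1.32×10^7 m/s.
K = ½mv² = 0.5·(9.11×10^-31)·(1.32×10^7)² = 7.98×10^-17 J = 0.499 keV.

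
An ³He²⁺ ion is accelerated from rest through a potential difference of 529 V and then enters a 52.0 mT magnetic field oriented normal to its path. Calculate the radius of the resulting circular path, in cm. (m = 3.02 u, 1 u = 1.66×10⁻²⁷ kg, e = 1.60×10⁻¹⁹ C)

The kinetic energy gained is K = qV = (2×1.60×10^-19)(529) = 1.69×10^-16 J.
v = √(2K/m) = 2.60×10^5 m/s.
r = mv/(qB) = (5.01×10^-27)(2.60×10^5) / [(2×1.60×10^-19)(0.0520)] = 0.0783 m.

r ≈ 7.83 cm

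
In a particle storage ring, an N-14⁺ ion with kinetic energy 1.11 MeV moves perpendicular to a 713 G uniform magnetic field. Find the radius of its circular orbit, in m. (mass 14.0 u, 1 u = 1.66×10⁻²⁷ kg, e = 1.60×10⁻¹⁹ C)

r ≈ 7.96 m

Convert the energy: K = 1.11 MeV = 1.78×10^-13 J.
v = √(2K/m) = √(2·1.78×10^-13/2.32×10^-26) = 3.91×10^6 m/s.
r = mv/(qB) = (2.32×10^-26)(3.91×10^6) / [(1×1.60×10^-19)(0.0713)] = 7.96 m.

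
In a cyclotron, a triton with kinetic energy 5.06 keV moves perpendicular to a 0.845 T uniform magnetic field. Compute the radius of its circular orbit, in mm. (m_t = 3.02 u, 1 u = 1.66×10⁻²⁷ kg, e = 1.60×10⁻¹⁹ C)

Convert the energy: K = 5.06 keV = 8.10×10^-16 J.
v = √(2K/m) = √(2·8.10×10^-16/5.01×10^-27) = 5.68×10^5 m/s.
r = mv/(qB) = (5.01×10^-27)(5.68×10^5) / [(1×1.60×10^-19)(0.845)] = 0.0211 m.

r ≈ 21.1 mm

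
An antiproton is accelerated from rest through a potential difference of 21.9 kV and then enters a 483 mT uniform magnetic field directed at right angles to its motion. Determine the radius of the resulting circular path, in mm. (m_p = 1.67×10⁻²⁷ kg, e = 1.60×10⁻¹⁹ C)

The kinetic energy gained is K = qV = (1×1.60×10^-19)(2.19×10^4) = 3.50×10^-15 J.
v = √(2K/m) = 2.05×10^6 m/s.
r = mv/(qB) = (1.67×10^-27)(2.05×10^6) / [(1×1.60×10^-19)(0.483)] = 0.0443 m.

r ≈ 44.3 mm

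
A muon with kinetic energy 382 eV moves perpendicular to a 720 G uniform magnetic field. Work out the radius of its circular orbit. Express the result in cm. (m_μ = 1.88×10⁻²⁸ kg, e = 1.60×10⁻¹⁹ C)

Convert the energy: K = 382 eV = 6.11×10^-17 J.
v = √(2K/m) = √(2·6.11×10^-17/1.88×10^-28) = 8.06×10^5 m/s.
r = mv/(qB) = (1.88×10^-28)(8.06×10^5) / [(1×1.60×10^-19)(0.0720)] = 0.0132 m.

r ≈ 1.32 cm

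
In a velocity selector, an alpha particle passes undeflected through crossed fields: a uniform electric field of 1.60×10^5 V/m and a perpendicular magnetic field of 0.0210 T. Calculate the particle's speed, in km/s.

For zero net force, qE = qvB, so v = E/B.
v = (1.60×10^5) / (0.0210) = 7.62×10^6 m/s.

v ≈ 7620 km/s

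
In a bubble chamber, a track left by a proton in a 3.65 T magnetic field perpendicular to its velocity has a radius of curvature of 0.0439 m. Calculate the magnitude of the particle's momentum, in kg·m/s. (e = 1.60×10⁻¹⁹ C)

p ≈ 2.56×10^-20 kg·m/s

Since qvB = mv²/r, the momentum p = mv = qBr.
p = (1×1.60×10^-19)(3.65)(0.0439) = 2.56×10^-20 kg·m/s.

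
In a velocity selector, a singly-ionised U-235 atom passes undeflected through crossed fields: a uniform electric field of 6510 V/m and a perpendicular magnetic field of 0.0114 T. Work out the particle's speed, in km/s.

For zero net force, qE = qvB, so v = E/B.
v = (6510) / (0.0114) = 5.71×10^5 m/s.

v ≈ 571 km/s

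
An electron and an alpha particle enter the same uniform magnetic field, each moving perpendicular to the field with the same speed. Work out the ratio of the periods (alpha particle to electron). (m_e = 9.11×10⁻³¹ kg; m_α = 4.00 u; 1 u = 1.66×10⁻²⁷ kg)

T = 2πm/(qB) is independent of speed, so T₂/T₁ = (m₂/q₂)/(m₁/q₁).
T_{alpha particle}/T_{electron} = (6.64×10^-27/2e) / (9.11×10^-31/1e) = 3640.

ratio ≈ 3640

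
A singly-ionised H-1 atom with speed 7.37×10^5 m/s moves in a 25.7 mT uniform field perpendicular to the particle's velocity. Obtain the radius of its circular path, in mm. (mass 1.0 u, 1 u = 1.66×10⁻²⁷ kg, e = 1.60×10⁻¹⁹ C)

r ≈ 298 mm

The magnetic force provides the centripetal force: qvB = mv²/r, so r = mv/(qB).
r = (1.66×10^-27 kg)(7.37×10^5 m/s) / [(1×1.60×10^-19 C)(0.0257 T)] = 0.298 m.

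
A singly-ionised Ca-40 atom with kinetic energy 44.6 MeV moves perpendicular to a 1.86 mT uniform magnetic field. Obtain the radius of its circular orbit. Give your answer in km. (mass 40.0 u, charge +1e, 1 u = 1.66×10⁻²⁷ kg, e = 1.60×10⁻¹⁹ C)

r ≈ 3.27 km

Convert the energy: K = 44.6 MeV = 7.14×10^-12 J.
v = √(2K/m) = √(2·7.14×10^-12/6.64×10^-26) = 1.47×10^7 m/s.
r = mv/(qB) = (6.64×10^-26)(1.47×10^7) / [(1×1.60×10^-19)(1.86×10^-3)] = 3270 m.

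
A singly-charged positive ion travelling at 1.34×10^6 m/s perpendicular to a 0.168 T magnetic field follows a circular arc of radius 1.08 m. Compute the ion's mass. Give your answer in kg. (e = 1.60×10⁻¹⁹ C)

m ≈ 2.17×10^-26 kg

qvB = mv²/r ⇒ m = qBr/v.
m = (1×1.60×10^-19)(0.168)(1.08) / (1.34×10^6) = 2.17×10^-26 kg.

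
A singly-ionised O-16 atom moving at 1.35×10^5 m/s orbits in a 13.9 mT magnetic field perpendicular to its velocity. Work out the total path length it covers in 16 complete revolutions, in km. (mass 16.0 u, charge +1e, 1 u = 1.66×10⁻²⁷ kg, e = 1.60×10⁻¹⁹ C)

L ≈ 0.162 km

r = mv/(qB) = 1.61 m, so one revolution covers 2πr = 10.1 m.
In 16 revolutions: L = 16·2πr = 162 m.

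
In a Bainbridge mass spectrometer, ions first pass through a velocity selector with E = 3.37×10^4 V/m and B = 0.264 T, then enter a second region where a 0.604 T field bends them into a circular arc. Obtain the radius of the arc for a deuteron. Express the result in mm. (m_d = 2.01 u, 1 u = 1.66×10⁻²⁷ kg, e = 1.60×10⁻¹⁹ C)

The selector passes v = E/B = 3.37×10^4/0.264 = 1.28×10^5 m/s.
In the deflection region, r = mv/(qB₂) = (3.34×10^-27)(1.28×10^5) / [(1×1.60×10^-19)(0.604)] = 4.41×10^-3 m.

r ≈ 4.41 mm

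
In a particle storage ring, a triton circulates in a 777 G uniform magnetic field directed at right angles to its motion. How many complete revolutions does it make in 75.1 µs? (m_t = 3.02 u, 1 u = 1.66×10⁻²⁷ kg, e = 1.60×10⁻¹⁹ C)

T = 2πm/(qB) = 2π(5.0132×10^-27) / [(1×1.60×10^-19)(0.0777)] = 2.5337×10^-6 s.
N = t/T = 7.51×10^-5 / 2.5337×10^-6 ≈ 29.64, so 29 complete revolutions.

N = 29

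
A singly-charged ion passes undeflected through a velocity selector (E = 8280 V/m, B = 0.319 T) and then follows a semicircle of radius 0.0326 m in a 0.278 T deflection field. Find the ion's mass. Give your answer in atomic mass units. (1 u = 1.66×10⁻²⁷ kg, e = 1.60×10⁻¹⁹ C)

m ≈ 33.7 u

v = E/B₁ = 2.60×10^4 m/s.
From r = mv/(qB₂), m = qB₂r/v = (1×1.60×10^-19)(0.278)(0.0326) / (2.60×10^4) = 5.59×10^-26 kg.
In atomic mass units: m = 5.59×10^-26 / 1.66×10^-27 = 33.7 u.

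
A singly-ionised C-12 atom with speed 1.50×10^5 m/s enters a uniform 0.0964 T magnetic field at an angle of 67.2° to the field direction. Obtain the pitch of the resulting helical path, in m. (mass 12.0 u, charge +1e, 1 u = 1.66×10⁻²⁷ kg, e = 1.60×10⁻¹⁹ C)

pitch ≈ 0.472 m

The velocity component along B is v∥ = v cos67.2° = 5.81×10^4 m/s.
The cyclotron period T = 2πm/(qB) = 8.11×10^-6 s is set by m, q, B alone.
Pitch = v∥·T = (5.81×10^4)(8.11×10^-6) = 0.472 m.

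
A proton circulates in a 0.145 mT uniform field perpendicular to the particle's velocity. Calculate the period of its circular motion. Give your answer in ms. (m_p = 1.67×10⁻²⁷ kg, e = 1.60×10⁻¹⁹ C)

T ≈ 0.452 ms

The cyclotron period is independent of speed: T = 2πm/(qB).
T = 2π(1.67×10^-27) / [(1×1.60×10^-19)(1.45×10^-4)] = 4.52×10^-4 s.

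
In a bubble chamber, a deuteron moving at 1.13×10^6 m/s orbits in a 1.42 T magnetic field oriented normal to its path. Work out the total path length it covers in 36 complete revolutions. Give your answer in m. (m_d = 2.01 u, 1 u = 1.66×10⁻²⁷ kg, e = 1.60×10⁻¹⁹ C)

r = mv/(qB) = 0.0166 m, so one revolution covers 2πr = 0.104 m.
In 36 revolutions: L = 36·2πr = 3.75 m.

L ≈ 3.75 m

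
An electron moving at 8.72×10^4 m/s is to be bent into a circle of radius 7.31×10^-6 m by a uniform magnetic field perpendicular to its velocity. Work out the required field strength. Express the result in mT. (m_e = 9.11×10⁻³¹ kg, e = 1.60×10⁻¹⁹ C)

qvB = mv²/r gives B = mv/(qr).
B = (9.11×10^-31)(8.72×10^4) / [(1×1.60×10^-19)(7.31×10^-6)] = 0.0679 T.

B ≈ 67.9 mT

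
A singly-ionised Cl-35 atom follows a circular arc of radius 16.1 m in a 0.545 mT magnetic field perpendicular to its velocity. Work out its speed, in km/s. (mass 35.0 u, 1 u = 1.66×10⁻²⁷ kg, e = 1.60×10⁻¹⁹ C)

v ≈ 24.2 km/s

From qvB = mv²/r, v = qBr/m.
v = (1×1.60×10^-19)(5.45×10^-4)(16.1) / (5.81×10^-26) = 2.42×10^4 m/s.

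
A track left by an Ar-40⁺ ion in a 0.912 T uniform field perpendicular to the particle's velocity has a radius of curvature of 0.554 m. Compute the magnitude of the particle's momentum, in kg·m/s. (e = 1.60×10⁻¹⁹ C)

Since qvB = mv²/r, the momentum p = mv = qBr.
p = (1×1.60×10^-19)(0.912)(0.554) = 8.08×10^-20 kg·m/s.

p ≈ 8.08×10^-20 kg·m/s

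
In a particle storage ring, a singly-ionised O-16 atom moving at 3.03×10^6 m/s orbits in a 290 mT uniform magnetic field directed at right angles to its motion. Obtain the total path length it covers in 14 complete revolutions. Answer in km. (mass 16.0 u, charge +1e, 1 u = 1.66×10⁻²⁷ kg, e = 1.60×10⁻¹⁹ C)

L ≈ 0.153 km

r = mv/(qB) = 1.73 m, so one revolution covers 2πr = 10.9 m.
In 14 revolutions: L = 14·2πr = 153 m.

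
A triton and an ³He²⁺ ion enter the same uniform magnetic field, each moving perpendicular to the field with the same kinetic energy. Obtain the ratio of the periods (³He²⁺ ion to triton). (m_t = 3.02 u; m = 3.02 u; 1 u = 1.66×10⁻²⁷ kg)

ratio ≈ 0.500

T = 2πm/(qB) is independent of speed, so T₂/T₁ = (m₂/q₂)/(m₁/q₁).
T_{³He²⁺ ion}/T_{triton} = (5.01×10^-27/2e) / (5.01×10^-27/1e) = 0.500.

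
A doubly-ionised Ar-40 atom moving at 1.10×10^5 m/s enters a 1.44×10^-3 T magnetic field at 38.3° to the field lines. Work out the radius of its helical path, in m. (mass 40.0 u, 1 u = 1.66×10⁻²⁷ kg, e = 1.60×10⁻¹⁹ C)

r ≈ 9.82 m

Only the perpendicular component v⊥ = v sin38.3° = 6.82×10^4 m/s is bent by the field.
r = m v⊥ /(qB) = (6.64×10^-26)(6.82×10^4) / [(2×1.60×10^-19)(1.44×10^-3)] = 9.82 m.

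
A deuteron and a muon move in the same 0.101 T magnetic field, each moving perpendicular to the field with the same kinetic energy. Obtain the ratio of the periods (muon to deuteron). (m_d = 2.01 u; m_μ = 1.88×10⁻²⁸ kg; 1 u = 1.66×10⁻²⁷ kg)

ratio ≈ 0.0563

T = 2πm/(qB) is independent of speed, so T₂/T₁ = (m₂/q₂)/(m₁/q₁).
T_{muon}/T_{deuteron} = (1.88×10^-28/1e) / (3.34×10^-27/1e) = 0.0563.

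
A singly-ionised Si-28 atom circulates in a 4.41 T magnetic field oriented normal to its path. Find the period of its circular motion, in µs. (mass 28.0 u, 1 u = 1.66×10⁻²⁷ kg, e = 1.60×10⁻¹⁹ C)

The cyclotron period is independent of speed: T = 2πm/(qB).
T = 2π(4.65×10^-26) / [(1×1.60×10^-19)(4.41)] = 4.14×10^-7 s.

T ≈ 0.414 µs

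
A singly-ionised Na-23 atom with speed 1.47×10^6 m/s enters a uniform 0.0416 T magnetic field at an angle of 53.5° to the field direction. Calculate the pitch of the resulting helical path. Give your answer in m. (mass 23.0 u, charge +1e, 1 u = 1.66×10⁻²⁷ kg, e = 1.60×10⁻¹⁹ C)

The velocity component along B is v∥ = v cos53.5° = 8.74×10^5 m/s.
The cyclotron period T = 2πm/(qB) = 3.60×10^-5 s is set by m, q, B alone.
Pitch = v∥·T = (8.74×10^5)(3.60×10^-5) = 31.5 m.

pitch ≈ 31.5 m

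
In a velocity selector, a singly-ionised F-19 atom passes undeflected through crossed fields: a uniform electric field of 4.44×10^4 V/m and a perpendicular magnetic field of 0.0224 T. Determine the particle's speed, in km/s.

For zero net force, qE = qvB, so v = E/B.
v = (4.44×10^4) / (0.0224) = 1.98×10^6 m/s.

v ≈ 1980 km/s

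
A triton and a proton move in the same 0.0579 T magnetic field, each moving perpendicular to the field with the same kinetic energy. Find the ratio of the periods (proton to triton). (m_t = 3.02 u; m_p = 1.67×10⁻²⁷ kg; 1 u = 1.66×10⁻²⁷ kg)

T = 2πm/(qB) is independent of speed, so T₂/T₁ = (m₂/q₂)/(m₁/q₁).
T_{proton}/T_{triton} = (1.67×10^-27/1e) / (5.01×10^-27/1e) = 0.333.

ratio ≈ 0.333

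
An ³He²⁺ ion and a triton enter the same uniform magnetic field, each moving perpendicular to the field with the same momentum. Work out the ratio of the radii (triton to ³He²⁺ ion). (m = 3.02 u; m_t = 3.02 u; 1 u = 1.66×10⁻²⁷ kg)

r = p/(qB) ⇒ at equal p, r ∝ 1/q.
r_{triton}/r_{³He²⁺ ion} = 2.00.

ratio ≈ 2.00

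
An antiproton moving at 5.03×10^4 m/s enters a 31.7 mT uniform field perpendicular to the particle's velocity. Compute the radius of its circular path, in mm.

The magnetic force provides the centripetal force: qvB = mv²/r, so r = mv/(qB).
r = (1.67×10^-27 kg)(5.03×10^4 m/s) / [(1×1.60×10^-19 C)(0.0317 T)] = 0.0166 m.

r ≈ 16.6 mm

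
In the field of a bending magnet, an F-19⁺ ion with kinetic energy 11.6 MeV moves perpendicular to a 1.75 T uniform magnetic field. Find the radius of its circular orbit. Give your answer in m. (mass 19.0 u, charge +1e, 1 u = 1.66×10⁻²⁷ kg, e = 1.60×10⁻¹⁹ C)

Convert the energy: K = 11.6 MeV = 1.86×10^-12 J.
v = √(2K/m) = √(2·1.86×10^-12/3.15×10^-26) = 1.08×10^7 m/s.
r = mv/(qB) = (3.15×10^-26)(1.08×10^7) / [(1×1.60×10^-19)(1.75)] = 1.22 m.

r ≈ 1.22 m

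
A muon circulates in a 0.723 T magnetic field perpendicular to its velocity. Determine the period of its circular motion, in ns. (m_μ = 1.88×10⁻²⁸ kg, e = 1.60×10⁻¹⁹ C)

The cyclotron period is independent of speed: T = 2πm/(qB).
T = 2π(1.88×10^-28) / [(1×1.60×10^-19)(0.723)] = 1.02×10^-8 s.

T ≈ 10.2 ns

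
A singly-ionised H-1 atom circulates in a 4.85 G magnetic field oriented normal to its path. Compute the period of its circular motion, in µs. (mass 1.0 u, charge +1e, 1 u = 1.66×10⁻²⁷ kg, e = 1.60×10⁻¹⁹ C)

The cyclotron period is independent of speed: T = 2πm/(qB).
T = 2π(1.66×10^-27) / [(1×1.60×10^-19)(4.85×10^-4)] = 1.34×10^-4 s.

T ≈ 134 µs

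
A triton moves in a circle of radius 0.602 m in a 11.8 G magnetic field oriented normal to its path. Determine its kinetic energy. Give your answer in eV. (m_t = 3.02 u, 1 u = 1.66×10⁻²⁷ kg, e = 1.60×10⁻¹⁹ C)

K ≈ 8.05 eV

v = qBr/m = (1×1.60×10^-19)(1.18×10^-3)(0.602) / (5.01×10^-27) = 2.27×10^4 m/s.
K = ½mv² = 0.5·(5.01×10^-27)·(2.27×10^4)² = 1.29×10^-18 J = 8.05 eV.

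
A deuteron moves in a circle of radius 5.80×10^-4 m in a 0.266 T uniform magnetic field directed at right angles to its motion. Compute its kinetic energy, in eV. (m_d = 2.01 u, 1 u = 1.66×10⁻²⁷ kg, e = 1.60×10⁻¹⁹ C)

v = qBr/m = (1×1.60×10^-19)(0.266)(5.80×10^-4) / (3.34×10^-27) = 7400 m/s.
K = ½mv² = 0.5·(3.34×10^-27)·(7400)² = 9.13×10^-20 J = 0.571 eV.

K ≈ 0.571 eV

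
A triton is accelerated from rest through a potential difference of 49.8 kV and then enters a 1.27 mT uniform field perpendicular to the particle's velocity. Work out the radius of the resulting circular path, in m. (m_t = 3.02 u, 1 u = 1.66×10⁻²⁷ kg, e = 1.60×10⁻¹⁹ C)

r ≈ 44.0 m

The kinetic energy gained is K = qV = (1×1.60×10^-19)(4.98×10^4) = 7.97×10^-15 J.
v = √(2K/m) = 1.78×10^6 m/s.
r = mv/(qB) = (5.01×10^-27)(1.78×10^6) / [(1×1.60×10^-19)(1.27×10^-3)] = 44.0 m.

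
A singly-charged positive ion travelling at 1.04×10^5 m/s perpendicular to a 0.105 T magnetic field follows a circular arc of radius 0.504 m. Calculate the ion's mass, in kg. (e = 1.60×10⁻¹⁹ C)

m ≈ 8.14×10^-26 kg

qvB = mv²/r ⇒ m = qBr/v.
m = (1×1.60×10^-19)(0.105)(0.504) / (1.04×10^5) = 8.14×10^-26 kg.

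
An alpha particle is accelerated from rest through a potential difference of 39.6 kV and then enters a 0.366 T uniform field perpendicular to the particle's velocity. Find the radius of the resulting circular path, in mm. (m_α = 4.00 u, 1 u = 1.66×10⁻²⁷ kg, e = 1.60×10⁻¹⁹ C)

The kinetic energy gained is K = qV = (2×1.60×10^-19)(3.96×10^4) = 1.27×10^-14 J.
v = √(2K/m) = 1.95×10^6 m/s.
r = mv/(qB) = (6.64×10^-27)(1.95×10^6) / [(2×1.60×10^-19)(0.366)] = 0.111 m.

r ≈ 111 mm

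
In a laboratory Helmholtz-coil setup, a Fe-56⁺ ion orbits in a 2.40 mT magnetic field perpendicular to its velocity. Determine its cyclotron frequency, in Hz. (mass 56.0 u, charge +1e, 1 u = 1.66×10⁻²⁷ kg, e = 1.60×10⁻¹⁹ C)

f = qB/(2πm) = (1×1.60×10^-19)(2.40×10^-3) / [2π(9.30×10^-26)] = 657 Hz.

f ≈ 657 Hz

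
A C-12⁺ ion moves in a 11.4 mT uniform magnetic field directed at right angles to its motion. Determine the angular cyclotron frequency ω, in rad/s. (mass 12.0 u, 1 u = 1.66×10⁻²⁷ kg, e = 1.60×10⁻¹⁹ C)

ω ≈ 9.16×10^4 rad/s

ω = qB/m = (1×1.60×10^-19)(0.0114) / (1.99×10^-26) = 9.16×10^4 rad/s.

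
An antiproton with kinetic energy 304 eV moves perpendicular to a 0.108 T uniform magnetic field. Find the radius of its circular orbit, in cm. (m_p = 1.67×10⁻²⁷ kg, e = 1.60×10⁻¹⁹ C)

Convert the energy: K = 304 eV = 4.86×10^-17 J.
v = √(2K/m) = √(2·4.86×10^-17/1.67×10^-27) = 2.41×10^5 m/s.
r = mv/(qB) = (1.67×10^-27)(2.41×10^5) / [(1×1.60×10^-19)(0.108)] = 0.0233 m.

r ≈ 2.33 cm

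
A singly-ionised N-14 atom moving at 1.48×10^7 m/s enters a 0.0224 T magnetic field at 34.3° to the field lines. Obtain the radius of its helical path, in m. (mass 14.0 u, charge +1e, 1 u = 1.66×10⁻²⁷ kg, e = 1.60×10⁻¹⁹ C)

r ≈ 54.1 m

Only the perpendicular component v⊥ = v sin34.3° = 8.34×10^6 m/s is bent by the field.
r = m v⊥ /(qB) = (2.32×10^-26)(8.34×10^6) / [(1×1.60×10^-19)(0.0224)] = 54.1 m.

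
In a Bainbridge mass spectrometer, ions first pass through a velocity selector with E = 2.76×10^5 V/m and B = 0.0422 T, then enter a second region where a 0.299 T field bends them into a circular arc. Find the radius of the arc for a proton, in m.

r ≈ 0.228 m

The selector passes v = E/B = 2.76×10^5/0.0422 = 6.54×10^6 m/s.
In the deflection region, r = mv/(qB₂) = (1.67×10^-27)(6.54×10^6) / [(1×1.60×10^-19)(0.299)] = 0.228 m.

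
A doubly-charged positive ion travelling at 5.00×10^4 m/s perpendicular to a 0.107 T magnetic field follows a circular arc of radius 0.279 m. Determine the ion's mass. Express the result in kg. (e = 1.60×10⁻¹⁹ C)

m ≈ 1.91×10^-25 kg

qvB = mv²/r ⇒ m = qBr/v.
m = (2×1.60×10^-19)(0.107)(0.279) / (5.00×10^4) = 1.91×10^-25 kg.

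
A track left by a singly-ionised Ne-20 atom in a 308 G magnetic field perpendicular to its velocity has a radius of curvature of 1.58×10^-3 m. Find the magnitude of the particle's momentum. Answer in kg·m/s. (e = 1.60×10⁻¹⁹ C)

Since qvB = mv²/r, the momentum p = mv = qBr.
p = (1×1.60×10^-19)(0.0308)(1.58×10^-3) = 7.79×10^-24 kg·m/s.

p ≈ 7.79×10^-24 kg·m/s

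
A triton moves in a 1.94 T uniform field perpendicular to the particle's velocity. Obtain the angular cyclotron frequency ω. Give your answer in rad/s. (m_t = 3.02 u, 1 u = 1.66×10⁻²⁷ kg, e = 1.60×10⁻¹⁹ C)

ω = qB/m = (1×1.60×10^-19)(1.94) / (5.01×10^-27) = 6.19×10^7 rad/s.

ω ≈ 6.19×10^7 rad/s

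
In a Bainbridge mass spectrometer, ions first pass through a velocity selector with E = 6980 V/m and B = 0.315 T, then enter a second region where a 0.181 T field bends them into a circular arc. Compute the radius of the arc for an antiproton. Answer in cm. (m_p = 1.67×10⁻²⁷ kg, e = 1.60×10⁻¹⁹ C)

r ≈ 0.128 cm

The selector passes v = E/B = 6980/0.315 = 2.22×10^4 m/s.
In the deflection region, r = mv/(qB₂) = (1.67×10^-27)(2.22×10^4) / [(1×1.60×10^-19)(0.181)] = 1.28×10^-3 m.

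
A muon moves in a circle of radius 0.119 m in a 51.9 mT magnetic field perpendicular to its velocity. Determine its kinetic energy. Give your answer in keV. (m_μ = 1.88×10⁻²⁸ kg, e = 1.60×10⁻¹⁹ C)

K ≈ 16.2 keV

v = qBr/m = (1×1.60×10^-19)(0.0519)(0.119) / (1.88×10^-28) = 5.26×10^6 m/s.
K = ½mv² = 0.5·(1.88×10^-28)·(5.26×10^6)² = 2.60×10^-15 J = 16.2 keV.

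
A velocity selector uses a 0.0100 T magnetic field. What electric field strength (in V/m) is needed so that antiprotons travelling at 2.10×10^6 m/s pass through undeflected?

qE = qvB ⇒ E = vB = (2.10×10^6)(0.0100) = 2.10×10^4 V/m.

E ≈ 2.10×10^4 V/m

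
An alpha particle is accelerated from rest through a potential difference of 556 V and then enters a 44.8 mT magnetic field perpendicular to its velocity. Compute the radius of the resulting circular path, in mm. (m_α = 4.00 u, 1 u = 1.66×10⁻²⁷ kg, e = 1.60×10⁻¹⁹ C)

The kinetic energy gained is K = qV = (2×1.60×10^-19)(556) = 1.78×10^-16 J.
v = √(2K/m) = 2.31×10^5 m/s.
r = mv/(qB) = (6.64×10^-27)(2.31×10^5) / [(2×1.60×10^-19)(0.0448)] = 0.107 m.

r ≈ 107 mm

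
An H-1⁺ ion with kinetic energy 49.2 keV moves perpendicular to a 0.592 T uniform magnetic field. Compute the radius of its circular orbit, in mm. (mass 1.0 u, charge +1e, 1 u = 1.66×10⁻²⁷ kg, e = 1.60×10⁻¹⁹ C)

r ≈ 54.0 mm

Convert the energy: K = 49.2 keV = 7.87×10^-15 J.
v = √(2K/m) = √(2·7.87×10^-15/1.66×10^-27) = 3.08×10^6 m/s.
r = mv/(qB) = (1.66×10^-27)(3.08×10^6) / [(1×1.60×10^-19)(0.592)] = 0.0540 m.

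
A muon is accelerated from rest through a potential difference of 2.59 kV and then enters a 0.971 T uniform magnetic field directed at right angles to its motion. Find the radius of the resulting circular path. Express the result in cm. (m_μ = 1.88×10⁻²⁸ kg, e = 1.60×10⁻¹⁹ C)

The kinetic energy gained is K = qV = (1×1.60×10^-19)(2590) = 4.14×10^-16 J.
v = √(2K/m) = 2.10×10^6 m/s.
r = mv/(qB) = (1.88×10^-28)(2.10×10^6) / [(1×1.60×10^-19)(0.971)] = 2.54×10^-3 m.

r ≈ 0.254 cm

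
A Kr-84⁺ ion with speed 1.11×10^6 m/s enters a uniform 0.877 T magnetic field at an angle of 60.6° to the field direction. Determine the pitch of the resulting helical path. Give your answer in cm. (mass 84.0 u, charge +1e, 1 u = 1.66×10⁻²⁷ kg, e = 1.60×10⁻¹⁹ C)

pitch ≈ 340 cm

The velocity component along B is v∥ = v cos60.6° = 5.45×10^5 m/s.
The cyclotron period T = 2πm/(qB) = 6.24×10^-6 s is set by m, q, B alone.
Pitch = v∥·T = (5.45×10^5)(6.24×10^-6) = 3.40 m.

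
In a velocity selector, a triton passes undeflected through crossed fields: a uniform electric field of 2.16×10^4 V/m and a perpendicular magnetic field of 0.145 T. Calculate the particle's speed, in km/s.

v ≈ 149 km/s

For zero net force, qE = qvB, so v = E/B.
v = (2.16×10^4) / (0.145) = 1.49×10^5 m/s.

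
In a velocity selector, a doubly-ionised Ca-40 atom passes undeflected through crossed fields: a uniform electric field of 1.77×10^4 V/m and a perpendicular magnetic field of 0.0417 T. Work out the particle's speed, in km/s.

v ≈ 424 km/s

For zero net force, qE = qvB, so v = E/B.
v = (1.77×10^4) / (0.0417) = 4.24×10^5 m/s.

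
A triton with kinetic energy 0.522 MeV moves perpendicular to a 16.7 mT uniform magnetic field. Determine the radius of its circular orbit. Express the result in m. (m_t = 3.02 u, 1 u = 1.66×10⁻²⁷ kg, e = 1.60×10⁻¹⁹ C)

Convert the energy: K = 0.522 MeV = 8.35×10^-14 J.
v = √(2K/m) = √(2·8.35×10^-14/5.01×10^-27) = 5.77×10^6 m/s.
r = mv/(qB) = (5.01×10^-27)(5.77×10^6) / [(1×1.60×10^-19)(0.0167)] = 10.8 m.

r ≈ 10.8 m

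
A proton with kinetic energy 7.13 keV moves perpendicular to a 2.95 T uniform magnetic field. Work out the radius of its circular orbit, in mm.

r ≈ 4.14 mm

Convert the energy: K = 7.13 keV = 1.14×10^-15 J.
v = √(2K/m) = √(2·1.14×10^-15/1.67×10^-27) = 1.17×10^6 m/s.
r = mv/(qB) = (1.67×10^-27)(1.17×10^6) / [(1×1.60×10^-19)(2.95)] = 4.14×10^-3 m.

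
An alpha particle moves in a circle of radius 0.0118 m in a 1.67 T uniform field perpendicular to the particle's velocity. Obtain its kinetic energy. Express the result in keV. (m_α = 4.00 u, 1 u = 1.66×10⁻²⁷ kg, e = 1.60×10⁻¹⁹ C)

v = qBr/m = (2×1.60×10^-19)(1.67)(0.0118) / (6.64×10^-27) = 9.50×10^5 m/s.
K = ½mv² = 0.5·(6.64×10^-27)·(9.50×10^5)² = 2.99×10^-15 J = 18.7 keV.

K ≈ 18.7 keV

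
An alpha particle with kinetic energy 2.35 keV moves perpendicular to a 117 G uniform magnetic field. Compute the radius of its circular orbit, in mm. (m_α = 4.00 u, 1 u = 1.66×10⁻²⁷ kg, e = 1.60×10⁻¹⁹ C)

Convert the energy: K = 2.35 keV = 3.76×10^-16 J.
v = √(2K/m) = √(2·3.76×10^-16/6.64×10^-27) = 3.37×10^5 m/s.
r = mv/(qB) = (6.64×10^-27)(3.37×10^5) / [(2×1.60×10^-19)(0.0117)] = 0.597 m.

r ≈ 597 mm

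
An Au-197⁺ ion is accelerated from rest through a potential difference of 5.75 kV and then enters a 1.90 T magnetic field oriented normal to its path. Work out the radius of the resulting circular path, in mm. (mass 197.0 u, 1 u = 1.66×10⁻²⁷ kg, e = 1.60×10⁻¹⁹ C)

The kinetic energy gained is K = qV = (1×1.60×10^-19)(5750) = 9.20×10^-16 J.
v = √(2K/m) = 7.50×10^4 m/s.
r = mv/(qB) = (3.27×10^-25)(7.50×10^4) / [(1×1.60×10^-19)(1.90)] = 0.0807 m.

r ≈ 80.7 mm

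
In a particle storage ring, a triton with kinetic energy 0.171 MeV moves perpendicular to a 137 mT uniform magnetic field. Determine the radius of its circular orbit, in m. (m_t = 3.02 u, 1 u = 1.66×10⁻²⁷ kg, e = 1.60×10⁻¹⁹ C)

r ≈ 0.756 m

Convert the energy: K = 0.171 MeV = 2.74×10^-14 J.
v = √(2K/m) = √(2·2.74×10^-14/5.01×10^-27) = 3.30×10^6 m/s.
r = mv/(qB) = (5.01×10^-27)(3.30×10^6) / [(1×1.60×10^-19)(0.137)] = 0.756 m.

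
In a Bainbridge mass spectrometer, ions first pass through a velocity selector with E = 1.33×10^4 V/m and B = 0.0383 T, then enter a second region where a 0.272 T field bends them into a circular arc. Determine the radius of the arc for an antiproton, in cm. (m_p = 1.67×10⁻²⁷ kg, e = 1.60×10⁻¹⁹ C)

The selector passes v = E/B = 1.33×10^4/0.0383 = 3.47×10^5 m/s.
In the deflection region, r = mv/(qB₂) = (1.67×10^-27)(3.47×10^5) / [(1×1.60×10^-19)(0.272)] = 0.0133 m.

r ≈ 1.33 cm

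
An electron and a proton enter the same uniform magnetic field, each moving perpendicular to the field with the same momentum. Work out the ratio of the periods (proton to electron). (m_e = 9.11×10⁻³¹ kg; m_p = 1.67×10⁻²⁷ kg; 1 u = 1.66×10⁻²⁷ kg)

ratio ≈ 1830

T = 2πm/(qB) is independent of speed, so T₂/T₁ = (m₂/q₂)/(m₁/q₁).
T_{proton}/T_{electron} = (1.67×10^-27/1e) / (9.11×10^-31/1e) = 1830.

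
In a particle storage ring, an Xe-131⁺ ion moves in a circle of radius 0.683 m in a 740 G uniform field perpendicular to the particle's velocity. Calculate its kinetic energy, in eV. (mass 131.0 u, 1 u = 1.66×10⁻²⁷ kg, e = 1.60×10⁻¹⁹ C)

K ≈ 940 eV

v = qBr/m = (1×1.60×10^-19)(0.0740)(0.683) / (2.17×10^-25) = 3.72×10^4 m/s.
K = ½mv² = 0.5·(2.17×10^-25)·(3.72×10^4)² = 1.50×10^-16 J = 940 eV.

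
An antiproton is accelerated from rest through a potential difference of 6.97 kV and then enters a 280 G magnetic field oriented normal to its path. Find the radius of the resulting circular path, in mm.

The kinetic energy gained is K = qV = (1×1.60×10^-19)(6970) = 1.12×10^-15 J.
v = √(2K/m) = 1.16×10^6 m/s.
r = mv/(qB) = (1.67×10^-27)(1.16×10^6) / [(1×1.60×10^-19)(0.0280)] = 0.431 m.

r ≈ 431 mm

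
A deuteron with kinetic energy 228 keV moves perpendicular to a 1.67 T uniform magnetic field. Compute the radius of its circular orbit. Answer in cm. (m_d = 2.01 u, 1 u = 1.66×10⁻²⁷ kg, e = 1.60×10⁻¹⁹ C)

r ≈ 5.84 cm

Convert the energy: K = 228 keV = 3.65×10^-14 J.
v = √(2K/m) = √(2·3.65×10^-14/3.34×10^-27) = 4.68×10^6 m/s.
r = mv/(qB) = (3.34×10^-27)(4.68×10^6) / [(1×1.60×10^-19)(1.67)] = 0.0584 m.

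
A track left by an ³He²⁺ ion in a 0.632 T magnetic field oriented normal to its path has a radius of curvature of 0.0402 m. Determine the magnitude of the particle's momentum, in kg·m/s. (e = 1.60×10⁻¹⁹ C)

Since qvB = mv²/r, the momentum p = mv = qBr.
p = (2×1.60×10^-19)(0.632)(0.0402) = 8.13×10^-21 kg·m/s.

p ≈ 8.13×10^-21 kg·m/s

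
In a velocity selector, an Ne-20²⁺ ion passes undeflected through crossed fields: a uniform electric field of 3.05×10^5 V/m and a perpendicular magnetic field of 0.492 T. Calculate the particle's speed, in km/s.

v ≈ 620 km/s

For zero net force, qE = qvB, so v = E/B.
v = (3.05×10^5) / (0.492) = 6.20×10^5 m/s.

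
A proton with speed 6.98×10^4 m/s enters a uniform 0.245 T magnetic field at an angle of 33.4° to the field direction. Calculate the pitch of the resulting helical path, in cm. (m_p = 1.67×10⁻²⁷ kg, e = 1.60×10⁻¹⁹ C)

pitch ≈ 1.56 cm

The velocity component along B is v∥ = v cos33.4° = 5.83×10^4 m/s.
The cyclotron period T = 2πm/(qB) = 2.68×10^-7 s is set by m, q, B alone.
Pitch = v∥·T = (5.83×10^4)(2.68×10^-7) = 0.0156 m.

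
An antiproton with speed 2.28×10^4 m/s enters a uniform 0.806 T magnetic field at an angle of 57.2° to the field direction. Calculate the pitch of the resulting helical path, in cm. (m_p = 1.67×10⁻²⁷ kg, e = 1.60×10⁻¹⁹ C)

pitch ≈ 0.100 cm

The velocity component along B is v∥ = v cos57.2° = 1.24×10^4 m/s.
The cyclotron period T = 2πm/(qB) = 8.14×10^-8 s is set by m, q, B alone.
Pitch = v∥·T = (1.24×10^4)(8.14×10^-8) = 1.00×10^-3 m.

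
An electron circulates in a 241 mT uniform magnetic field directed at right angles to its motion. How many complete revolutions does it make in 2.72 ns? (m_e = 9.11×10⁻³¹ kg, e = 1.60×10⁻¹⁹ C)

T = 2πm/(qB) = 2π(9.11×10^-31) / [(1×1.60×10^-19)(0.241)] = 1.4844×10^-10 s.
N = t/T = 2.72×10^-9 / 1.4844×10^-10 ≈ 18.32, so 18 complete revolutions.

N = 18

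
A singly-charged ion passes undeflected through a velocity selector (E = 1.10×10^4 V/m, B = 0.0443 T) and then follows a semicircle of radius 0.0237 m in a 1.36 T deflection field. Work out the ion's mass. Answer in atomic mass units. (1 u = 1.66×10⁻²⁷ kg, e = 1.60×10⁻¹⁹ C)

m ≈ 12.5 u

v = E/B₁ = 2.48×10^5 m/s.
From r = mv/(qB₂), m = qB₂r/v = (1×1.60×10^-19)(1.36)(0.0237) / (2.48×10^5) = 2.08×10^-26 kg.
In atomic mass units: m = 2.08×10^-26 / 1.66×10^-27 = 12.5 u.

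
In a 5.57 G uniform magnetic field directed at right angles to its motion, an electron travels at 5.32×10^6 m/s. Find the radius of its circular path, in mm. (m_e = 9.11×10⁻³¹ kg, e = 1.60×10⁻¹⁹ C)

r ≈ 54.4 mm

The magnetic force provides the centripetal force: qvB = mv²/r, so r = mv/(qB).
r = (9.11×10^-31 kg)(5.32×10^6 m/s) / [(1×1.60×10^-19 C)(5.57×10^-4 T)] = 0.0544 m.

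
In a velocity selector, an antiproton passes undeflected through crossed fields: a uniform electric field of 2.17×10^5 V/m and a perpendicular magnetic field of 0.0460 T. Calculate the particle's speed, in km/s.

For zero net force, qE = qvB, so v = E/B.
v = (2.17×10^5) / (0.0460) = 4.72×10^6 m/s.

v ≈ 4720 km/s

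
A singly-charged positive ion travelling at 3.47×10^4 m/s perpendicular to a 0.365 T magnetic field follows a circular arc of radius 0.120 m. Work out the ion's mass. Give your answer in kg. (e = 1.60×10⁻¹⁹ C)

m ≈ 2.02×10^-25 kg

qvB = mv²/r ⇒ m = qBr/v.
m = (1×1.60×10^-19)(0.365)(0.120) / (3.47×10^4) = 2.02×10^-25 kg.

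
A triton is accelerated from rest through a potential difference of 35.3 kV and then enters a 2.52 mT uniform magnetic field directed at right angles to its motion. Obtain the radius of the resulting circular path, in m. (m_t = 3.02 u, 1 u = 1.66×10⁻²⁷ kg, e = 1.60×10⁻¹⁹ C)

r ≈ 18.7 m

The kinetic energy gained is K = qV = (1×1.60×10^-19)(3.53×10^4) = 5.65×10^-15 J.
v = √(2K/m) = 1.50×10^6 m/s.
r = mv/(qB) = (5.01×10^-27)(1.50×10^6) / [(1×1.60×10^-19)(2.52×10^-3)] = 18.7 m.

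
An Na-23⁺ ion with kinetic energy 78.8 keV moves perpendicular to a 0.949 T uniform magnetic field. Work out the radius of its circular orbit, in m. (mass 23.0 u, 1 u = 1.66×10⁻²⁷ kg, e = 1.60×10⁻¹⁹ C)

Convert the energy: K = 78.8 keV = 1.26×10^-14 J.
v = √(2K/m) = √(2·1.26×10^-14/3.82×10^-26) = 8.13×10^5 m/s.
r = mv/(qB) = (3.82×10^-26)(8.13×10^5) / [(1×1.60×10^-19)(0.949)] = 0.204 m.

r ≈ 0.204 m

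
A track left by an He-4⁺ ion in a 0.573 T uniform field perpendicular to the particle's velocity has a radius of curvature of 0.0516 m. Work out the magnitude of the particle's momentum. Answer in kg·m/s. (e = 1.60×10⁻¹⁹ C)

Since qvB = mv²/r, the momentum p = mv = qBr.
p = (1×1.60×10^-19)(0.573)(0.0516) = 4.73×10^-21 kg·m/s.

p ≈ 4.73×10^-21 kg·m/s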